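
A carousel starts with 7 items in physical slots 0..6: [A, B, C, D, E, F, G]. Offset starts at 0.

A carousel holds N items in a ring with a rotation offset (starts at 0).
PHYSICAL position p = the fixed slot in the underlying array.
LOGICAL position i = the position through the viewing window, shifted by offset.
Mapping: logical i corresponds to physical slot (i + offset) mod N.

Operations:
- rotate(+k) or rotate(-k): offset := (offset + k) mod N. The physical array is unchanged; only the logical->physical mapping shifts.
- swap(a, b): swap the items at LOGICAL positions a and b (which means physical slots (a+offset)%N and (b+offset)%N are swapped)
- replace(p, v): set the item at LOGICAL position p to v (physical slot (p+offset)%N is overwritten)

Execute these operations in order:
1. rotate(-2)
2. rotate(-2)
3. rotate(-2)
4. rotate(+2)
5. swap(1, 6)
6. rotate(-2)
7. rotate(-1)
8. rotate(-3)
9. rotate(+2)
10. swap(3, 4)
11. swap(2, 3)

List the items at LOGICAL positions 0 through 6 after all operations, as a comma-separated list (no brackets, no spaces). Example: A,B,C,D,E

Answer: G,A,D,B,E,C,F

Derivation:
After op 1 (rotate(-2)): offset=5, physical=[A,B,C,D,E,F,G], logical=[F,G,A,B,C,D,E]
After op 2 (rotate(-2)): offset=3, physical=[A,B,C,D,E,F,G], logical=[D,E,F,G,A,B,C]
After op 3 (rotate(-2)): offset=1, physical=[A,B,C,D,E,F,G], logical=[B,C,D,E,F,G,A]
After op 4 (rotate(+2)): offset=3, physical=[A,B,C,D,E,F,G], logical=[D,E,F,G,A,B,C]
After op 5 (swap(1, 6)): offset=3, physical=[A,B,E,D,C,F,G], logical=[D,C,F,G,A,B,E]
After op 6 (rotate(-2)): offset=1, physical=[A,B,E,D,C,F,G], logical=[B,E,D,C,F,G,A]
After op 7 (rotate(-1)): offset=0, physical=[A,B,E,D,C,F,G], logical=[A,B,E,D,C,F,G]
After op 8 (rotate(-3)): offset=4, physical=[A,B,E,D,C,F,G], logical=[C,F,G,A,B,E,D]
After op 9 (rotate(+2)): offset=6, physical=[A,B,E,D,C,F,G], logical=[G,A,B,E,D,C,F]
After op 10 (swap(3, 4)): offset=6, physical=[A,B,D,E,C,F,G], logical=[G,A,B,D,E,C,F]
After op 11 (swap(2, 3)): offset=6, physical=[A,D,B,E,C,F,G], logical=[G,A,D,B,E,C,F]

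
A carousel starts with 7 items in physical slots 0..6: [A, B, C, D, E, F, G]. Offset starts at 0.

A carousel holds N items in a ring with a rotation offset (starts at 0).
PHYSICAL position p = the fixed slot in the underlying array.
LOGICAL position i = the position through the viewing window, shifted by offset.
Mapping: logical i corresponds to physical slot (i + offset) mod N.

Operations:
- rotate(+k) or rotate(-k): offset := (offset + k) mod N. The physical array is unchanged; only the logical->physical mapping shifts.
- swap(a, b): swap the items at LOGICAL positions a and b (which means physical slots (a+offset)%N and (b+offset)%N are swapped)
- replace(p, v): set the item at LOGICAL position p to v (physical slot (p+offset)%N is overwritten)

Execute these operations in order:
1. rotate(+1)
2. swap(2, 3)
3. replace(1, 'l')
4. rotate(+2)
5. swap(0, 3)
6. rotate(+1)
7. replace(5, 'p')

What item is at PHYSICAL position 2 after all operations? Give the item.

After op 1 (rotate(+1)): offset=1, physical=[A,B,C,D,E,F,G], logical=[B,C,D,E,F,G,A]
After op 2 (swap(2, 3)): offset=1, physical=[A,B,C,E,D,F,G], logical=[B,C,E,D,F,G,A]
After op 3 (replace(1, 'l')): offset=1, physical=[A,B,l,E,D,F,G], logical=[B,l,E,D,F,G,A]
After op 4 (rotate(+2)): offset=3, physical=[A,B,l,E,D,F,G], logical=[E,D,F,G,A,B,l]
After op 5 (swap(0, 3)): offset=3, physical=[A,B,l,G,D,F,E], logical=[G,D,F,E,A,B,l]
After op 6 (rotate(+1)): offset=4, physical=[A,B,l,G,D,F,E], logical=[D,F,E,A,B,l,G]
After op 7 (replace(5, 'p')): offset=4, physical=[A,B,p,G,D,F,E], logical=[D,F,E,A,B,p,G]

Answer: p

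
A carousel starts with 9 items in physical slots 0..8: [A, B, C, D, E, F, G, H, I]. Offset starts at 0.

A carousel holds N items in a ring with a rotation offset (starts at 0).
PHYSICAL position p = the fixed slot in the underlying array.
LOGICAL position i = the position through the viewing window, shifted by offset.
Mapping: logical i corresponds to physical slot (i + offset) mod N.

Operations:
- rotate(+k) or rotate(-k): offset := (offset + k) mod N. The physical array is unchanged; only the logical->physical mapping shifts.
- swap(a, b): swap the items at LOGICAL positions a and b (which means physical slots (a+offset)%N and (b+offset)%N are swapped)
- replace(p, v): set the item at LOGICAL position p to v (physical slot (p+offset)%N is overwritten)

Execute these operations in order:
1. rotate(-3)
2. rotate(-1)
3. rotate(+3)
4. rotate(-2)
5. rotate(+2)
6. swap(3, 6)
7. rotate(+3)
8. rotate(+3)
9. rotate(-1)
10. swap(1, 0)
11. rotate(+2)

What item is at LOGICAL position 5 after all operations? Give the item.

After op 1 (rotate(-3)): offset=6, physical=[A,B,C,D,E,F,G,H,I], logical=[G,H,I,A,B,C,D,E,F]
After op 2 (rotate(-1)): offset=5, physical=[A,B,C,D,E,F,G,H,I], logical=[F,G,H,I,A,B,C,D,E]
After op 3 (rotate(+3)): offset=8, physical=[A,B,C,D,E,F,G,H,I], logical=[I,A,B,C,D,E,F,G,H]
After op 4 (rotate(-2)): offset=6, physical=[A,B,C,D,E,F,G,H,I], logical=[G,H,I,A,B,C,D,E,F]
After op 5 (rotate(+2)): offset=8, physical=[A,B,C,D,E,F,G,H,I], logical=[I,A,B,C,D,E,F,G,H]
After op 6 (swap(3, 6)): offset=8, physical=[A,B,F,D,E,C,G,H,I], logical=[I,A,B,F,D,E,C,G,H]
After op 7 (rotate(+3)): offset=2, physical=[A,B,F,D,E,C,G,H,I], logical=[F,D,E,C,G,H,I,A,B]
After op 8 (rotate(+3)): offset=5, physical=[A,B,F,D,E,C,G,H,I], logical=[C,G,H,I,A,B,F,D,E]
After op 9 (rotate(-1)): offset=4, physical=[A,B,F,D,E,C,G,H,I], logical=[E,C,G,H,I,A,B,F,D]
After op 10 (swap(1, 0)): offset=4, physical=[A,B,F,D,C,E,G,H,I], logical=[C,E,G,H,I,A,B,F,D]
After op 11 (rotate(+2)): offset=6, physical=[A,B,F,D,C,E,G,H,I], logical=[G,H,I,A,B,F,D,C,E]

Answer: F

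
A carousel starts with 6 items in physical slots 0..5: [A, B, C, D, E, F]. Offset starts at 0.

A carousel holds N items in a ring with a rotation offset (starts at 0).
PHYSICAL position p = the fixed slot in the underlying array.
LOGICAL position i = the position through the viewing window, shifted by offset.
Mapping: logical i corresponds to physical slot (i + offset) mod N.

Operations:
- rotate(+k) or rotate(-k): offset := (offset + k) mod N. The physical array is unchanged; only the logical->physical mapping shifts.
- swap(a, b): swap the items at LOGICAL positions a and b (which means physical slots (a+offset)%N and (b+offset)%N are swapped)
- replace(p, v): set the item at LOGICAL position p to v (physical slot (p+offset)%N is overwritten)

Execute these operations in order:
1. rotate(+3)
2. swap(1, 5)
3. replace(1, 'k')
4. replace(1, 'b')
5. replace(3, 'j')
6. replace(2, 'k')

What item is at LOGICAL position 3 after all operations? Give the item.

After op 1 (rotate(+3)): offset=3, physical=[A,B,C,D,E,F], logical=[D,E,F,A,B,C]
After op 2 (swap(1, 5)): offset=3, physical=[A,B,E,D,C,F], logical=[D,C,F,A,B,E]
After op 3 (replace(1, 'k')): offset=3, physical=[A,B,E,D,k,F], logical=[D,k,F,A,B,E]
After op 4 (replace(1, 'b')): offset=3, physical=[A,B,E,D,b,F], logical=[D,b,F,A,B,E]
After op 5 (replace(3, 'j')): offset=3, physical=[j,B,E,D,b,F], logical=[D,b,F,j,B,E]
After op 6 (replace(2, 'k')): offset=3, physical=[j,B,E,D,b,k], logical=[D,b,k,j,B,E]

Answer: j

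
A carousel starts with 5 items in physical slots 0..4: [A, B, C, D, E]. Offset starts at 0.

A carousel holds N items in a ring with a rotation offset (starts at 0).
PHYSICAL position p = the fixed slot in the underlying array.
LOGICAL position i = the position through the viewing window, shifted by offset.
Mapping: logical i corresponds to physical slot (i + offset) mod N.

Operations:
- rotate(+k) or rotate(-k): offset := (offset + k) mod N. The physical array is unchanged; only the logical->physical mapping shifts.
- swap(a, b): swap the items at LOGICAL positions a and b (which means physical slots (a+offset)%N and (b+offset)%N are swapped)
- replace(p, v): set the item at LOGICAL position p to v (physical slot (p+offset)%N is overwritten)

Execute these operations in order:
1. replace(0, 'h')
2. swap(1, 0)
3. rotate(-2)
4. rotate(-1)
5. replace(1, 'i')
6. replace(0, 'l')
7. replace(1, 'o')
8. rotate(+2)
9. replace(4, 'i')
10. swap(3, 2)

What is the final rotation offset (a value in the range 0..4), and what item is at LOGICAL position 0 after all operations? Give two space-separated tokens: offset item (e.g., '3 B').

After op 1 (replace(0, 'h')): offset=0, physical=[h,B,C,D,E], logical=[h,B,C,D,E]
After op 2 (swap(1, 0)): offset=0, physical=[B,h,C,D,E], logical=[B,h,C,D,E]
After op 3 (rotate(-2)): offset=3, physical=[B,h,C,D,E], logical=[D,E,B,h,C]
After op 4 (rotate(-1)): offset=2, physical=[B,h,C,D,E], logical=[C,D,E,B,h]
After op 5 (replace(1, 'i')): offset=2, physical=[B,h,C,i,E], logical=[C,i,E,B,h]
After op 6 (replace(0, 'l')): offset=2, physical=[B,h,l,i,E], logical=[l,i,E,B,h]
After op 7 (replace(1, 'o')): offset=2, physical=[B,h,l,o,E], logical=[l,o,E,B,h]
After op 8 (rotate(+2)): offset=4, physical=[B,h,l,o,E], logical=[E,B,h,l,o]
After op 9 (replace(4, 'i')): offset=4, physical=[B,h,l,i,E], logical=[E,B,h,l,i]
After op 10 (swap(3, 2)): offset=4, physical=[B,l,h,i,E], logical=[E,B,l,h,i]

Answer: 4 E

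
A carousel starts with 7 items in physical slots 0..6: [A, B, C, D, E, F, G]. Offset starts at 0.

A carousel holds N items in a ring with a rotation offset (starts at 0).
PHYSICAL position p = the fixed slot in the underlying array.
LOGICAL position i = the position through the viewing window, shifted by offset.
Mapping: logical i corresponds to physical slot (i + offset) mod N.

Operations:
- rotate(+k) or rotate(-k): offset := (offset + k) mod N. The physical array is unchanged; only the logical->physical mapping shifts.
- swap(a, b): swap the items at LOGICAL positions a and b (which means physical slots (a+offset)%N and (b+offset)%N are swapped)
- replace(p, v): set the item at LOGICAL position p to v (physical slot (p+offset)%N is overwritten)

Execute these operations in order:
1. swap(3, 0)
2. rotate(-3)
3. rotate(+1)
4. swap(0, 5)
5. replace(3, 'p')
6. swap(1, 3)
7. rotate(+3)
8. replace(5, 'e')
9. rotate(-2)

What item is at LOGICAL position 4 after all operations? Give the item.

After op 1 (swap(3, 0)): offset=0, physical=[D,B,C,A,E,F,G], logical=[D,B,C,A,E,F,G]
After op 2 (rotate(-3)): offset=4, physical=[D,B,C,A,E,F,G], logical=[E,F,G,D,B,C,A]
After op 3 (rotate(+1)): offset=5, physical=[D,B,C,A,E,F,G], logical=[F,G,D,B,C,A,E]
After op 4 (swap(0, 5)): offset=5, physical=[D,B,C,F,E,A,G], logical=[A,G,D,B,C,F,E]
After op 5 (replace(3, 'p')): offset=5, physical=[D,p,C,F,E,A,G], logical=[A,G,D,p,C,F,E]
After op 6 (swap(1, 3)): offset=5, physical=[D,G,C,F,E,A,p], logical=[A,p,D,G,C,F,E]
After op 7 (rotate(+3)): offset=1, physical=[D,G,C,F,E,A,p], logical=[G,C,F,E,A,p,D]
After op 8 (replace(5, 'e')): offset=1, physical=[D,G,C,F,E,A,e], logical=[G,C,F,E,A,e,D]
After op 9 (rotate(-2)): offset=6, physical=[D,G,C,F,E,A,e], logical=[e,D,G,C,F,E,A]

Answer: F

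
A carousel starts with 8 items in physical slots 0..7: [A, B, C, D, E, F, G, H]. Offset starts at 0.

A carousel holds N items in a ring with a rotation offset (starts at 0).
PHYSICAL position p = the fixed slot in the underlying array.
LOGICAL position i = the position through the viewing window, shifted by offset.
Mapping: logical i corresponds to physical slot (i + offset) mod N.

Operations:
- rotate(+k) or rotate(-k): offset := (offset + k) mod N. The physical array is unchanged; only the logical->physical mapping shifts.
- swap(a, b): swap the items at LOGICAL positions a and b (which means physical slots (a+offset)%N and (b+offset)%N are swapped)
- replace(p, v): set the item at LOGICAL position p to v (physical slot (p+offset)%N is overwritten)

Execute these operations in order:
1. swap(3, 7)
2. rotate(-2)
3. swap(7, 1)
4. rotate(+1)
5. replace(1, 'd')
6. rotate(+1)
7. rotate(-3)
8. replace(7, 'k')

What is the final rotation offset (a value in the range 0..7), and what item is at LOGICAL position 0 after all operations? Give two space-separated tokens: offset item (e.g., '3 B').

After op 1 (swap(3, 7)): offset=0, physical=[A,B,C,H,E,F,G,D], logical=[A,B,C,H,E,F,G,D]
After op 2 (rotate(-2)): offset=6, physical=[A,B,C,H,E,F,G,D], logical=[G,D,A,B,C,H,E,F]
After op 3 (swap(7, 1)): offset=6, physical=[A,B,C,H,E,D,G,F], logical=[G,F,A,B,C,H,E,D]
After op 4 (rotate(+1)): offset=7, physical=[A,B,C,H,E,D,G,F], logical=[F,A,B,C,H,E,D,G]
After op 5 (replace(1, 'd')): offset=7, physical=[d,B,C,H,E,D,G,F], logical=[F,d,B,C,H,E,D,G]
After op 6 (rotate(+1)): offset=0, physical=[d,B,C,H,E,D,G,F], logical=[d,B,C,H,E,D,G,F]
After op 7 (rotate(-3)): offset=5, physical=[d,B,C,H,E,D,G,F], logical=[D,G,F,d,B,C,H,E]
After op 8 (replace(7, 'k')): offset=5, physical=[d,B,C,H,k,D,G,F], logical=[D,G,F,d,B,C,H,k]

Answer: 5 D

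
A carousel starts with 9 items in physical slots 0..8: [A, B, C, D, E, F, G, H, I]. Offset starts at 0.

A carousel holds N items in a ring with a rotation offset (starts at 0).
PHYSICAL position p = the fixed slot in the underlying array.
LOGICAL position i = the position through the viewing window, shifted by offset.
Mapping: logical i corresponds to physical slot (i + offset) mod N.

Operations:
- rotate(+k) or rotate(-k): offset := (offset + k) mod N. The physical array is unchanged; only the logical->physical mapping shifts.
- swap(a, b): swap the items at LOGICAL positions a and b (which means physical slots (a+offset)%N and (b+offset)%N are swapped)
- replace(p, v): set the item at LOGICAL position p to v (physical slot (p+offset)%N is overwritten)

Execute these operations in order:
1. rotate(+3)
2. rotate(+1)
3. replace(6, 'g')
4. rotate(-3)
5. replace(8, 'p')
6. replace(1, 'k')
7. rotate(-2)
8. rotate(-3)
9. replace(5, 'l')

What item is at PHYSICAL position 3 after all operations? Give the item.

Answer: D

Derivation:
After op 1 (rotate(+3)): offset=3, physical=[A,B,C,D,E,F,G,H,I], logical=[D,E,F,G,H,I,A,B,C]
After op 2 (rotate(+1)): offset=4, physical=[A,B,C,D,E,F,G,H,I], logical=[E,F,G,H,I,A,B,C,D]
After op 3 (replace(6, 'g')): offset=4, physical=[A,g,C,D,E,F,G,H,I], logical=[E,F,G,H,I,A,g,C,D]
After op 4 (rotate(-3)): offset=1, physical=[A,g,C,D,E,F,G,H,I], logical=[g,C,D,E,F,G,H,I,A]
After op 5 (replace(8, 'p')): offset=1, physical=[p,g,C,D,E,F,G,H,I], logical=[g,C,D,E,F,G,H,I,p]
After op 6 (replace(1, 'k')): offset=1, physical=[p,g,k,D,E,F,G,H,I], logical=[g,k,D,E,F,G,H,I,p]
After op 7 (rotate(-2)): offset=8, physical=[p,g,k,D,E,F,G,H,I], logical=[I,p,g,k,D,E,F,G,H]
After op 8 (rotate(-3)): offset=5, physical=[p,g,k,D,E,F,G,H,I], logical=[F,G,H,I,p,g,k,D,E]
After op 9 (replace(5, 'l')): offset=5, physical=[p,l,k,D,E,F,G,H,I], logical=[F,G,H,I,p,l,k,D,E]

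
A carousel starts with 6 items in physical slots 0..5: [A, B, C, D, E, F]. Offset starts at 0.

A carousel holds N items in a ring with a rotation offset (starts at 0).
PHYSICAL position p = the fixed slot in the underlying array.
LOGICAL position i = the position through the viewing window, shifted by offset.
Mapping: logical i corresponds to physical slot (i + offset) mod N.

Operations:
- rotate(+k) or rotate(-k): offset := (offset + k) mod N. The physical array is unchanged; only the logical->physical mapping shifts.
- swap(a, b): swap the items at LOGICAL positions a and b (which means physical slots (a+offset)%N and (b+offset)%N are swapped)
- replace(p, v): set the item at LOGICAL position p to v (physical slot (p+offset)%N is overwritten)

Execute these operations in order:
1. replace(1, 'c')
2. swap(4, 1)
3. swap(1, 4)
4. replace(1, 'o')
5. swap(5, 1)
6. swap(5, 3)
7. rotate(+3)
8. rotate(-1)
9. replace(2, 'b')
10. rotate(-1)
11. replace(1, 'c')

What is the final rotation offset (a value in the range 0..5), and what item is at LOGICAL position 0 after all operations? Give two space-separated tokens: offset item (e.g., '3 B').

Answer: 1 F

Derivation:
After op 1 (replace(1, 'c')): offset=0, physical=[A,c,C,D,E,F], logical=[A,c,C,D,E,F]
After op 2 (swap(4, 1)): offset=0, physical=[A,E,C,D,c,F], logical=[A,E,C,D,c,F]
After op 3 (swap(1, 4)): offset=0, physical=[A,c,C,D,E,F], logical=[A,c,C,D,E,F]
After op 4 (replace(1, 'o')): offset=0, physical=[A,o,C,D,E,F], logical=[A,o,C,D,E,F]
After op 5 (swap(5, 1)): offset=0, physical=[A,F,C,D,E,o], logical=[A,F,C,D,E,o]
After op 6 (swap(5, 3)): offset=0, physical=[A,F,C,o,E,D], logical=[A,F,C,o,E,D]
After op 7 (rotate(+3)): offset=3, physical=[A,F,C,o,E,D], logical=[o,E,D,A,F,C]
After op 8 (rotate(-1)): offset=2, physical=[A,F,C,o,E,D], logical=[C,o,E,D,A,F]
After op 9 (replace(2, 'b')): offset=2, physical=[A,F,C,o,b,D], logical=[C,o,b,D,A,F]
After op 10 (rotate(-1)): offset=1, physical=[A,F,C,o,b,D], logical=[F,C,o,b,D,A]
After op 11 (replace(1, 'c')): offset=1, physical=[A,F,c,o,b,D], logical=[F,c,o,b,D,A]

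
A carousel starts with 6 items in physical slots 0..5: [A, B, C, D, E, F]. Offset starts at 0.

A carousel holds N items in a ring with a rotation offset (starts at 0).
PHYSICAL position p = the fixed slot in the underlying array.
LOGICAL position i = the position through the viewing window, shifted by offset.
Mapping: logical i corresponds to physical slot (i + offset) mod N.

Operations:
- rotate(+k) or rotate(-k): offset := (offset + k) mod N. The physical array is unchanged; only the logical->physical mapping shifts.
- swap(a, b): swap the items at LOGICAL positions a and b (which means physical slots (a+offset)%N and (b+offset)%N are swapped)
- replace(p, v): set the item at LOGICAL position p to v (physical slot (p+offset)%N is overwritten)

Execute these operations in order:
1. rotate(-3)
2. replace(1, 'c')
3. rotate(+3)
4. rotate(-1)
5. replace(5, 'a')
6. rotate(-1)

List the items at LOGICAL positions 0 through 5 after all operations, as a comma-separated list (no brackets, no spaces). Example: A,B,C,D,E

Answer: a,F,A,B,C,D

Derivation:
After op 1 (rotate(-3)): offset=3, physical=[A,B,C,D,E,F], logical=[D,E,F,A,B,C]
After op 2 (replace(1, 'c')): offset=3, physical=[A,B,C,D,c,F], logical=[D,c,F,A,B,C]
After op 3 (rotate(+3)): offset=0, physical=[A,B,C,D,c,F], logical=[A,B,C,D,c,F]
After op 4 (rotate(-1)): offset=5, physical=[A,B,C,D,c,F], logical=[F,A,B,C,D,c]
After op 5 (replace(5, 'a')): offset=5, physical=[A,B,C,D,a,F], logical=[F,A,B,C,D,a]
After op 6 (rotate(-1)): offset=4, physical=[A,B,C,D,a,F], logical=[a,F,A,B,C,D]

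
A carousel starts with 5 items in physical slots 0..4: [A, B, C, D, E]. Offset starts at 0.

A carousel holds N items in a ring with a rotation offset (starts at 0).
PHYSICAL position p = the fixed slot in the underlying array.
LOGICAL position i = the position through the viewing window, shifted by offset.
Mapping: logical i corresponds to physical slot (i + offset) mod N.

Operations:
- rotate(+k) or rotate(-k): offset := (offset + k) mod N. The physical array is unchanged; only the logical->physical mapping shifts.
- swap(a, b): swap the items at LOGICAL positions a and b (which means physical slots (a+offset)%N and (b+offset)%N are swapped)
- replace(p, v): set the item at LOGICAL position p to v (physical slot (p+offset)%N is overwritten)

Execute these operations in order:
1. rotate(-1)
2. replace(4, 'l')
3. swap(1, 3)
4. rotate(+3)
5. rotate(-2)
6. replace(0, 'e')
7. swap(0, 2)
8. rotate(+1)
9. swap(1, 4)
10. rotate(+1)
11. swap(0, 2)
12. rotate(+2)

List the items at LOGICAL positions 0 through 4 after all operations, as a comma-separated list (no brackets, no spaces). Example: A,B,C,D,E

Answer: A,e,B,E,l

Derivation:
After op 1 (rotate(-1)): offset=4, physical=[A,B,C,D,E], logical=[E,A,B,C,D]
After op 2 (replace(4, 'l')): offset=4, physical=[A,B,C,l,E], logical=[E,A,B,C,l]
After op 3 (swap(1, 3)): offset=4, physical=[C,B,A,l,E], logical=[E,C,B,A,l]
After op 4 (rotate(+3)): offset=2, physical=[C,B,A,l,E], logical=[A,l,E,C,B]
After op 5 (rotate(-2)): offset=0, physical=[C,B,A,l,E], logical=[C,B,A,l,E]
After op 6 (replace(0, 'e')): offset=0, physical=[e,B,A,l,E], logical=[e,B,A,l,E]
After op 7 (swap(0, 2)): offset=0, physical=[A,B,e,l,E], logical=[A,B,e,l,E]
After op 8 (rotate(+1)): offset=1, physical=[A,B,e,l,E], logical=[B,e,l,E,A]
After op 9 (swap(1, 4)): offset=1, physical=[e,B,A,l,E], logical=[B,A,l,E,e]
After op 10 (rotate(+1)): offset=2, physical=[e,B,A,l,E], logical=[A,l,E,e,B]
After op 11 (swap(0, 2)): offset=2, physical=[e,B,E,l,A], logical=[E,l,A,e,B]
After op 12 (rotate(+2)): offset=4, physical=[e,B,E,l,A], logical=[A,e,B,E,l]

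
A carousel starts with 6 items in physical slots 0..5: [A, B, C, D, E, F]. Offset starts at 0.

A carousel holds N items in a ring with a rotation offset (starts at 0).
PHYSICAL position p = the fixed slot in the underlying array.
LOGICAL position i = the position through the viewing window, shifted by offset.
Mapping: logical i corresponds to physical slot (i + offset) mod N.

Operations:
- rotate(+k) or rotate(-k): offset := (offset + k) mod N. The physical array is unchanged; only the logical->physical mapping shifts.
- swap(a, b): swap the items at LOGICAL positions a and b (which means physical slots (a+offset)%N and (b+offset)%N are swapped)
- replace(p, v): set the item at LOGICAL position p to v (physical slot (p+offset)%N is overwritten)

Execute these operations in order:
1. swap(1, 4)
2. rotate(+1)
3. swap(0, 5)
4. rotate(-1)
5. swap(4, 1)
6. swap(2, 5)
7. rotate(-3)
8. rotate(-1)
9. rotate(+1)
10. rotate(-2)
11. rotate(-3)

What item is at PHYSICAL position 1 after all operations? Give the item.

After op 1 (swap(1, 4)): offset=0, physical=[A,E,C,D,B,F], logical=[A,E,C,D,B,F]
After op 2 (rotate(+1)): offset=1, physical=[A,E,C,D,B,F], logical=[E,C,D,B,F,A]
After op 3 (swap(0, 5)): offset=1, physical=[E,A,C,D,B,F], logical=[A,C,D,B,F,E]
After op 4 (rotate(-1)): offset=0, physical=[E,A,C,D,B,F], logical=[E,A,C,D,B,F]
After op 5 (swap(4, 1)): offset=0, physical=[E,B,C,D,A,F], logical=[E,B,C,D,A,F]
After op 6 (swap(2, 5)): offset=0, physical=[E,B,F,D,A,C], logical=[E,B,F,D,A,C]
After op 7 (rotate(-3)): offset=3, physical=[E,B,F,D,A,C], logical=[D,A,C,E,B,F]
After op 8 (rotate(-1)): offset=2, physical=[E,B,F,D,A,C], logical=[F,D,A,C,E,B]
After op 9 (rotate(+1)): offset=3, physical=[E,B,F,D,A,C], logical=[D,A,C,E,B,F]
After op 10 (rotate(-2)): offset=1, physical=[E,B,F,D,A,C], logical=[B,F,D,A,C,E]
After op 11 (rotate(-3)): offset=4, physical=[E,B,F,D,A,C], logical=[A,C,E,B,F,D]

Answer: B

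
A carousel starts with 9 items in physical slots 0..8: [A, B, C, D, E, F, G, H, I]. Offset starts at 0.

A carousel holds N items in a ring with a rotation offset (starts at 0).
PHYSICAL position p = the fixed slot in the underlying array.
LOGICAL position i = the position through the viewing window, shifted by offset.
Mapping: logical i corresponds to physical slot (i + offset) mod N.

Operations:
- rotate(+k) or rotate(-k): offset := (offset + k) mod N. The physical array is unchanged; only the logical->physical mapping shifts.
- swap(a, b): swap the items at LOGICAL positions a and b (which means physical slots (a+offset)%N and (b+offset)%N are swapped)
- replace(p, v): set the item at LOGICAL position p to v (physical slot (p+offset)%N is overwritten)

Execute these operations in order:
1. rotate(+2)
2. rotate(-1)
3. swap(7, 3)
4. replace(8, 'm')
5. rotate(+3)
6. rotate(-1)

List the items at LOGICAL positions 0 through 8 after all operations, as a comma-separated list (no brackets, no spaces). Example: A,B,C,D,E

Answer: D,I,F,G,H,E,m,B,C

Derivation:
After op 1 (rotate(+2)): offset=2, physical=[A,B,C,D,E,F,G,H,I], logical=[C,D,E,F,G,H,I,A,B]
After op 2 (rotate(-1)): offset=1, physical=[A,B,C,D,E,F,G,H,I], logical=[B,C,D,E,F,G,H,I,A]
After op 3 (swap(7, 3)): offset=1, physical=[A,B,C,D,I,F,G,H,E], logical=[B,C,D,I,F,G,H,E,A]
After op 4 (replace(8, 'm')): offset=1, physical=[m,B,C,D,I,F,G,H,E], logical=[B,C,D,I,F,G,H,E,m]
After op 5 (rotate(+3)): offset=4, physical=[m,B,C,D,I,F,G,H,E], logical=[I,F,G,H,E,m,B,C,D]
After op 6 (rotate(-1)): offset=3, physical=[m,B,C,D,I,F,G,H,E], logical=[D,I,F,G,H,E,m,B,C]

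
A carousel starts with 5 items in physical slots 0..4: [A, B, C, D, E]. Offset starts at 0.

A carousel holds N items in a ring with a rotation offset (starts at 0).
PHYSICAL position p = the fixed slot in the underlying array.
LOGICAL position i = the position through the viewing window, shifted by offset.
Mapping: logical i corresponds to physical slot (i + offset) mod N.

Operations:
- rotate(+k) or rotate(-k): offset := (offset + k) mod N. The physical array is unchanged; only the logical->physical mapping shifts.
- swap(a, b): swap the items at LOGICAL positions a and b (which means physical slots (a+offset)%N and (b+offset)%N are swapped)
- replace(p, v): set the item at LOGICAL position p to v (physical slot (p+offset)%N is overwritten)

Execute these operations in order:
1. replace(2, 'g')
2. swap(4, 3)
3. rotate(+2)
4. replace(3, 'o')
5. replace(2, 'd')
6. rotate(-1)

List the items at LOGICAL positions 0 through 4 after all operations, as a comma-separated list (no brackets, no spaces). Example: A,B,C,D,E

Answer: B,g,E,d,o

Derivation:
After op 1 (replace(2, 'g')): offset=0, physical=[A,B,g,D,E], logical=[A,B,g,D,E]
After op 2 (swap(4, 3)): offset=0, physical=[A,B,g,E,D], logical=[A,B,g,E,D]
After op 3 (rotate(+2)): offset=2, physical=[A,B,g,E,D], logical=[g,E,D,A,B]
After op 4 (replace(3, 'o')): offset=2, physical=[o,B,g,E,D], logical=[g,E,D,o,B]
After op 5 (replace(2, 'd')): offset=2, physical=[o,B,g,E,d], logical=[g,E,d,o,B]
After op 6 (rotate(-1)): offset=1, physical=[o,B,g,E,d], logical=[B,g,E,d,o]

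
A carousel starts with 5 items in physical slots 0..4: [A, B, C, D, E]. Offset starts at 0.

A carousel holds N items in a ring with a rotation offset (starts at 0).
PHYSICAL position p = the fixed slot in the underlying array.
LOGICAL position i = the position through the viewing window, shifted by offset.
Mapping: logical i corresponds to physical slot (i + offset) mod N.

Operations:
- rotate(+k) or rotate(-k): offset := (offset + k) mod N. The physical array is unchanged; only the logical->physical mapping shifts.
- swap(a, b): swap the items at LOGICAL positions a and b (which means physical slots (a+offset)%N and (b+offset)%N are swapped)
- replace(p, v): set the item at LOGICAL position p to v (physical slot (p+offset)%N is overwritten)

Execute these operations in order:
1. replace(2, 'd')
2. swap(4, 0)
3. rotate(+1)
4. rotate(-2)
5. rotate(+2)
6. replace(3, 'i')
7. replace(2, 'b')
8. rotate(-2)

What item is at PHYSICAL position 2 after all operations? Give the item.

Answer: d

Derivation:
After op 1 (replace(2, 'd')): offset=0, physical=[A,B,d,D,E], logical=[A,B,d,D,E]
After op 2 (swap(4, 0)): offset=0, physical=[E,B,d,D,A], logical=[E,B,d,D,A]
After op 3 (rotate(+1)): offset=1, physical=[E,B,d,D,A], logical=[B,d,D,A,E]
After op 4 (rotate(-2)): offset=4, physical=[E,B,d,D,A], logical=[A,E,B,d,D]
After op 5 (rotate(+2)): offset=1, physical=[E,B,d,D,A], logical=[B,d,D,A,E]
After op 6 (replace(3, 'i')): offset=1, physical=[E,B,d,D,i], logical=[B,d,D,i,E]
After op 7 (replace(2, 'b')): offset=1, physical=[E,B,d,b,i], logical=[B,d,b,i,E]
After op 8 (rotate(-2)): offset=4, physical=[E,B,d,b,i], logical=[i,E,B,d,b]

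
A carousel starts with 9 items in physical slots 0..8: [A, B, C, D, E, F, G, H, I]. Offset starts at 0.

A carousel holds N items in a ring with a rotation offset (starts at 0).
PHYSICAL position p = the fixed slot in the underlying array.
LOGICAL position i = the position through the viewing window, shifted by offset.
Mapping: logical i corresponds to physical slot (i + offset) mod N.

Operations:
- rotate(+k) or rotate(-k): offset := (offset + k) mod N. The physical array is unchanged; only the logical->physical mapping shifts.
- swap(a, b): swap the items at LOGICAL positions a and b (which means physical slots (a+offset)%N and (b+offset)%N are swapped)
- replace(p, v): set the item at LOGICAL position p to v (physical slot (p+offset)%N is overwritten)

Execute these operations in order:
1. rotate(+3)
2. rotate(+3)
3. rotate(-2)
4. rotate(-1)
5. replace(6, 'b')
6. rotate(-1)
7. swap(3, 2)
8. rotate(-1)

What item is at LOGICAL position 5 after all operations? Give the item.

After op 1 (rotate(+3)): offset=3, physical=[A,B,C,D,E,F,G,H,I], logical=[D,E,F,G,H,I,A,B,C]
After op 2 (rotate(+3)): offset=6, physical=[A,B,C,D,E,F,G,H,I], logical=[G,H,I,A,B,C,D,E,F]
After op 3 (rotate(-2)): offset=4, physical=[A,B,C,D,E,F,G,H,I], logical=[E,F,G,H,I,A,B,C,D]
After op 4 (rotate(-1)): offset=3, physical=[A,B,C,D,E,F,G,H,I], logical=[D,E,F,G,H,I,A,B,C]
After op 5 (replace(6, 'b')): offset=3, physical=[b,B,C,D,E,F,G,H,I], logical=[D,E,F,G,H,I,b,B,C]
After op 6 (rotate(-1)): offset=2, physical=[b,B,C,D,E,F,G,H,I], logical=[C,D,E,F,G,H,I,b,B]
After op 7 (swap(3, 2)): offset=2, physical=[b,B,C,D,F,E,G,H,I], logical=[C,D,F,E,G,H,I,b,B]
After op 8 (rotate(-1)): offset=1, physical=[b,B,C,D,F,E,G,H,I], logical=[B,C,D,F,E,G,H,I,b]

Answer: G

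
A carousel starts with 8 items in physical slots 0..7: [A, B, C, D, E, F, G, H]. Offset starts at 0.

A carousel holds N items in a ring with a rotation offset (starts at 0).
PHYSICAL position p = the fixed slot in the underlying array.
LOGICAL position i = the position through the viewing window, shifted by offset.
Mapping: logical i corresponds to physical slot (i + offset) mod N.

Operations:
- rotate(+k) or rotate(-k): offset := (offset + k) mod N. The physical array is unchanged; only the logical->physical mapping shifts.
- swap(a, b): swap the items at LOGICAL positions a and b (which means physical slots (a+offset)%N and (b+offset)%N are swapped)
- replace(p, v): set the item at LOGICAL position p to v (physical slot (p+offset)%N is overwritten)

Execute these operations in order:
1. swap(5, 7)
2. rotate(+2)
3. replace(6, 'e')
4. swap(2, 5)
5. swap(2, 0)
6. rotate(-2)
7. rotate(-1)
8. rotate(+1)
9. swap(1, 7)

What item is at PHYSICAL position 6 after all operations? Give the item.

Answer: G

Derivation:
After op 1 (swap(5, 7)): offset=0, physical=[A,B,C,D,E,H,G,F], logical=[A,B,C,D,E,H,G,F]
After op 2 (rotate(+2)): offset=2, physical=[A,B,C,D,E,H,G,F], logical=[C,D,E,H,G,F,A,B]
After op 3 (replace(6, 'e')): offset=2, physical=[e,B,C,D,E,H,G,F], logical=[C,D,E,H,G,F,e,B]
After op 4 (swap(2, 5)): offset=2, physical=[e,B,C,D,F,H,G,E], logical=[C,D,F,H,G,E,e,B]
After op 5 (swap(2, 0)): offset=2, physical=[e,B,F,D,C,H,G,E], logical=[F,D,C,H,G,E,e,B]
After op 6 (rotate(-2)): offset=0, physical=[e,B,F,D,C,H,G,E], logical=[e,B,F,D,C,H,G,E]
After op 7 (rotate(-1)): offset=7, physical=[e,B,F,D,C,H,G,E], logical=[E,e,B,F,D,C,H,G]
After op 8 (rotate(+1)): offset=0, physical=[e,B,F,D,C,H,G,E], logical=[e,B,F,D,C,H,G,E]
After op 9 (swap(1, 7)): offset=0, physical=[e,E,F,D,C,H,G,B], logical=[e,E,F,D,C,H,G,B]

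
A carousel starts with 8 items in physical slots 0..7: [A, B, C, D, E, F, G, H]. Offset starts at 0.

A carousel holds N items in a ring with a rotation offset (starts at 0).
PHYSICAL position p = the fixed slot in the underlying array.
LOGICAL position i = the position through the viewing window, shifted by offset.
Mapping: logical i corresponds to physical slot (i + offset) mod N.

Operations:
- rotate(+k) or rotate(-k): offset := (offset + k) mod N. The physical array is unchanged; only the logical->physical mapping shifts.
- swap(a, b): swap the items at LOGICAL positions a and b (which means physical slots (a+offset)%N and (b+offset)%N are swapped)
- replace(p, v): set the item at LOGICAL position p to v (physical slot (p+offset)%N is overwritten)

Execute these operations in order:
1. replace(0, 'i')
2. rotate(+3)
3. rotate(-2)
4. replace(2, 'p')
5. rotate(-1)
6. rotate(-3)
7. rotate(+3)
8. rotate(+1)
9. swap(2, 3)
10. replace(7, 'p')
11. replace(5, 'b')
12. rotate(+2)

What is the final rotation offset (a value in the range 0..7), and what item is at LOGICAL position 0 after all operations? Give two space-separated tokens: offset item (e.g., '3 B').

Answer: 3 E

Derivation:
After op 1 (replace(0, 'i')): offset=0, physical=[i,B,C,D,E,F,G,H], logical=[i,B,C,D,E,F,G,H]
After op 2 (rotate(+3)): offset=3, physical=[i,B,C,D,E,F,G,H], logical=[D,E,F,G,H,i,B,C]
After op 3 (rotate(-2)): offset=1, physical=[i,B,C,D,E,F,G,H], logical=[B,C,D,E,F,G,H,i]
After op 4 (replace(2, 'p')): offset=1, physical=[i,B,C,p,E,F,G,H], logical=[B,C,p,E,F,G,H,i]
After op 5 (rotate(-1)): offset=0, physical=[i,B,C,p,E,F,G,H], logical=[i,B,C,p,E,F,G,H]
After op 6 (rotate(-3)): offset=5, physical=[i,B,C,p,E,F,G,H], logical=[F,G,H,i,B,C,p,E]
After op 7 (rotate(+3)): offset=0, physical=[i,B,C,p,E,F,G,H], logical=[i,B,C,p,E,F,G,H]
After op 8 (rotate(+1)): offset=1, physical=[i,B,C,p,E,F,G,H], logical=[B,C,p,E,F,G,H,i]
After op 9 (swap(2, 3)): offset=1, physical=[i,B,C,E,p,F,G,H], logical=[B,C,E,p,F,G,H,i]
After op 10 (replace(7, 'p')): offset=1, physical=[p,B,C,E,p,F,G,H], logical=[B,C,E,p,F,G,H,p]
After op 11 (replace(5, 'b')): offset=1, physical=[p,B,C,E,p,F,b,H], logical=[B,C,E,p,F,b,H,p]
After op 12 (rotate(+2)): offset=3, physical=[p,B,C,E,p,F,b,H], logical=[E,p,F,b,H,p,B,C]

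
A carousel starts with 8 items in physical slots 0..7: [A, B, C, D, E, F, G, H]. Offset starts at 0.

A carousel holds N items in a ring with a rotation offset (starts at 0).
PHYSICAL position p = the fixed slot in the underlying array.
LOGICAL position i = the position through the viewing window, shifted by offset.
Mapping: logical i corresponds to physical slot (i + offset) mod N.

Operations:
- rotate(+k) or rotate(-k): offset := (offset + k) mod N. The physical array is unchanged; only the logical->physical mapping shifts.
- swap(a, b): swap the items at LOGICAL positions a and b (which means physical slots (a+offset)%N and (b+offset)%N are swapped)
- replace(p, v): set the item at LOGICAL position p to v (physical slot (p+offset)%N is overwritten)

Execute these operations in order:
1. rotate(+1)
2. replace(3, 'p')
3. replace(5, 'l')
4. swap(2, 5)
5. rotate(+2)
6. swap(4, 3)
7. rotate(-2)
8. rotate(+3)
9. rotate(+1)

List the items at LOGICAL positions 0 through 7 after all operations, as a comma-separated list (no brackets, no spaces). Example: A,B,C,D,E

After op 1 (rotate(+1)): offset=1, physical=[A,B,C,D,E,F,G,H], logical=[B,C,D,E,F,G,H,A]
After op 2 (replace(3, 'p')): offset=1, physical=[A,B,C,D,p,F,G,H], logical=[B,C,D,p,F,G,H,A]
After op 3 (replace(5, 'l')): offset=1, physical=[A,B,C,D,p,F,l,H], logical=[B,C,D,p,F,l,H,A]
After op 4 (swap(2, 5)): offset=1, physical=[A,B,C,l,p,F,D,H], logical=[B,C,l,p,F,D,H,A]
After op 5 (rotate(+2)): offset=3, physical=[A,B,C,l,p,F,D,H], logical=[l,p,F,D,H,A,B,C]
After op 6 (swap(4, 3)): offset=3, physical=[A,B,C,l,p,F,H,D], logical=[l,p,F,H,D,A,B,C]
After op 7 (rotate(-2)): offset=1, physical=[A,B,C,l,p,F,H,D], logical=[B,C,l,p,F,H,D,A]
After op 8 (rotate(+3)): offset=4, physical=[A,B,C,l,p,F,H,D], logical=[p,F,H,D,A,B,C,l]
After op 9 (rotate(+1)): offset=5, physical=[A,B,C,l,p,F,H,D], logical=[F,H,D,A,B,C,l,p]

Answer: F,H,D,A,B,C,l,p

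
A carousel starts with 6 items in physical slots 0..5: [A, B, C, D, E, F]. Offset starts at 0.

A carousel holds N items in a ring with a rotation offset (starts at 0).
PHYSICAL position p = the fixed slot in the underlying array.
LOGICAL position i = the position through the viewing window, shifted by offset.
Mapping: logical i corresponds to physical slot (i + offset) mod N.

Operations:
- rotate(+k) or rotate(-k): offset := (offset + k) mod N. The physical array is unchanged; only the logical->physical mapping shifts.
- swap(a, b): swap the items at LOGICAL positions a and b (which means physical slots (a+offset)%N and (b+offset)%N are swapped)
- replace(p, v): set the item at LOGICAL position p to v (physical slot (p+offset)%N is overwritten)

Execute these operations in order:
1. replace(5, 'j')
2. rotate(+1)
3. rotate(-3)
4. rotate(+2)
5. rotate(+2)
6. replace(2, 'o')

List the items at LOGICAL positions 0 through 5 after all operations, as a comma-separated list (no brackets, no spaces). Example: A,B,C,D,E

Answer: C,D,o,j,A,B

Derivation:
After op 1 (replace(5, 'j')): offset=0, physical=[A,B,C,D,E,j], logical=[A,B,C,D,E,j]
After op 2 (rotate(+1)): offset=1, physical=[A,B,C,D,E,j], logical=[B,C,D,E,j,A]
After op 3 (rotate(-3)): offset=4, physical=[A,B,C,D,E,j], logical=[E,j,A,B,C,D]
After op 4 (rotate(+2)): offset=0, physical=[A,B,C,D,E,j], logical=[A,B,C,D,E,j]
After op 5 (rotate(+2)): offset=2, physical=[A,B,C,D,E,j], logical=[C,D,E,j,A,B]
After op 6 (replace(2, 'o')): offset=2, physical=[A,B,C,D,o,j], logical=[C,D,o,j,A,B]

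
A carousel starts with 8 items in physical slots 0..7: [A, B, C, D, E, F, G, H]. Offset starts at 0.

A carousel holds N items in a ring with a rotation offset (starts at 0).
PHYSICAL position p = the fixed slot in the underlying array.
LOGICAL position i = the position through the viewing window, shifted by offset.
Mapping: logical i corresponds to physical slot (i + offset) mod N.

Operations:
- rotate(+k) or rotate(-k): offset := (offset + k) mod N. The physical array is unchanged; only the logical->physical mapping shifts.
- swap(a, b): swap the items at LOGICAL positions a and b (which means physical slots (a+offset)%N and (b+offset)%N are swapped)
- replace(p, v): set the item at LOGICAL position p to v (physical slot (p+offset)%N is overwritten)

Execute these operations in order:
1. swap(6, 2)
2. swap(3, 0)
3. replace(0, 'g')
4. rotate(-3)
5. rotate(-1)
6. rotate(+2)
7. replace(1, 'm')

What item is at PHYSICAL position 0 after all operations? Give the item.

Answer: g

Derivation:
After op 1 (swap(6, 2)): offset=0, physical=[A,B,G,D,E,F,C,H], logical=[A,B,G,D,E,F,C,H]
After op 2 (swap(3, 0)): offset=0, physical=[D,B,G,A,E,F,C,H], logical=[D,B,G,A,E,F,C,H]
After op 3 (replace(0, 'g')): offset=0, physical=[g,B,G,A,E,F,C,H], logical=[g,B,G,A,E,F,C,H]
After op 4 (rotate(-3)): offset=5, physical=[g,B,G,A,E,F,C,H], logical=[F,C,H,g,B,G,A,E]
After op 5 (rotate(-1)): offset=4, physical=[g,B,G,A,E,F,C,H], logical=[E,F,C,H,g,B,G,A]
After op 6 (rotate(+2)): offset=6, physical=[g,B,G,A,E,F,C,H], logical=[C,H,g,B,G,A,E,F]
After op 7 (replace(1, 'm')): offset=6, physical=[g,B,G,A,E,F,C,m], logical=[C,m,g,B,G,A,E,F]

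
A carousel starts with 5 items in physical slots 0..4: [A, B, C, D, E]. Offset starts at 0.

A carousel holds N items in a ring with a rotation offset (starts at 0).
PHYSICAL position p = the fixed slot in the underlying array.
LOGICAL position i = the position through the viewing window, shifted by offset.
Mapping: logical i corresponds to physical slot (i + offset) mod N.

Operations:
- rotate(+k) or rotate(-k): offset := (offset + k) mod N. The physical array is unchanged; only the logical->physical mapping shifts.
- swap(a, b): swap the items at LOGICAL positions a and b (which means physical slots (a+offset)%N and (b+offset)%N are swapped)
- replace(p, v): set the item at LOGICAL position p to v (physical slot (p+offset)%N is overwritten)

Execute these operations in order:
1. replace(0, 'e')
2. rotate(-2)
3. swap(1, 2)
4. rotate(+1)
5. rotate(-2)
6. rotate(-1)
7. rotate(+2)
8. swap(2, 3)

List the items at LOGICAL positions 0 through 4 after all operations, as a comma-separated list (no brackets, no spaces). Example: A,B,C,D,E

After op 1 (replace(0, 'e')): offset=0, physical=[e,B,C,D,E], logical=[e,B,C,D,E]
After op 2 (rotate(-2)): offset=3, physical=[e,B,C,D,E], logical=[D,E,e,B,C]
After op 3 (swap(1, 2)): offset=3, physical=[E,B,C,D,e], logical=[D,e,E,B,C]
After op 4 (rotate(+1)): offset=4, physical=[E,B,C,D,e], logical=[e,E,B,C,D]
After op 5 (rotate(-2)): offset=2, physical=[E,B,C,D,e], logical=[C,D,e,E,B]
After op 6 (rotate(-1)): offset=1, physical=[E,B,C,D,e], logical=[B,C,D,e,E]
After op 7 (rotate(+2)): offset=3, physical=[E,B,C,D,e], logical=[D,e,E,B,C]
After op 8 (swap(2, 3)): offset=3, physical=[B,E,C,D,e], logical=[D,e,B,E,C]

Answer: D,e,B,E,C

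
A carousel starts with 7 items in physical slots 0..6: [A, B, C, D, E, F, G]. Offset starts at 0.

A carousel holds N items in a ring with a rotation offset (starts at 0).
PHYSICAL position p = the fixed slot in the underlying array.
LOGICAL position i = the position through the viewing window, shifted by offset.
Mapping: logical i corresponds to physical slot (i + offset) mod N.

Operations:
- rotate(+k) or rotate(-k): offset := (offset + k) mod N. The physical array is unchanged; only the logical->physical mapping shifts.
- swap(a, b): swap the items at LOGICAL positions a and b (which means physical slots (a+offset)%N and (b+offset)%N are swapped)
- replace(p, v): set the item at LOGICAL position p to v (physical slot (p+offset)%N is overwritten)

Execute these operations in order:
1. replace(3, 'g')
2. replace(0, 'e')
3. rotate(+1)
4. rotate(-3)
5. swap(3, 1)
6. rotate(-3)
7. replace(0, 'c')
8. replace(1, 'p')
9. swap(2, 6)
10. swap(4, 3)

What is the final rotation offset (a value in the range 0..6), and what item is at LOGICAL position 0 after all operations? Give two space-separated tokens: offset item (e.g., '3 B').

Answer: 2 c

Derivation:
After op 1 (replace(3, 'g')): offset=0, physical=[A,B,C,g,E,F,G], logical=[A,B,C,g,E,F,G]
After op 2 (replace(0, 'e')): offset=0, physical=[e,B,C,g,E,F,G], logical=[e,B,C,g,E,F,G]
After op 3 (rotate(+1)): offset=1, physical=[e,B,C,g,E,F,G], logical=[B,C,g,E,F,G,e]
After op 4 (rotate(-3)): offset=5, physical=[e,B,C,g,E,F,G], logical=[F,G,e,B,C,g,E]
After op 5 (swap(3, 1)): offset=5, physical=[e,G,C,g,E,F,B], logical=[F,B,e,G,C,g,E]
After op 6 (rotate(-3)): offset=2, physical=[e,G,C,g,E,F,B], logical=[C,g,E,F,B,e,G]
After op 7 (replace(0, 'c')): offset=2, physical=[e,G,c,g,E,F,B], logical=[c,g,E,F,B,e,G]
After op 8 (replace(1, 'p')): offset=2, physical=[e,G,c,p,E,F,B], logical=[c,p,E,F,B,e,G]
After op 9 (swap(2, 6)): offset=2, physical=[e,E,c,p,G,F,B], logical=[c,p,G,F,B,e,E]
After op 10 (swap(4, 3)): offset=2, physical=[e,E,c,p,G,B,F], logical=[c,p,G,B,F,e,E]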